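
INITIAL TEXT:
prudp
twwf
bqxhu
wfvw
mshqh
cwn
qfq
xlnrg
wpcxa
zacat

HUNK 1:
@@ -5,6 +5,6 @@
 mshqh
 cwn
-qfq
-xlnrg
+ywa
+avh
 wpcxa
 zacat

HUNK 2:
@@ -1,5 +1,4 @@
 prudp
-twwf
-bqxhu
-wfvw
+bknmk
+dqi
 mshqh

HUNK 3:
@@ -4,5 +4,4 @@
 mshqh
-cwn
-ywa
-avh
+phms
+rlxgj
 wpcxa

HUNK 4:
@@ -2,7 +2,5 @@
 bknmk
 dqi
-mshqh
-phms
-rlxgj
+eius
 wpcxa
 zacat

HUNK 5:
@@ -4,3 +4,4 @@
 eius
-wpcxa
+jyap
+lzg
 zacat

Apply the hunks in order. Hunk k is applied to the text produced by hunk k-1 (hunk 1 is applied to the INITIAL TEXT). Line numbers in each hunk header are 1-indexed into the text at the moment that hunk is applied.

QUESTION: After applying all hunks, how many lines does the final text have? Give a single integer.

Hunk 1: at line 5 remove [qfq,xlnrg] add [ywa,avh] -> 10 lines: prudp twwf bqxhu wfvw mshqh cwn ywa avh wpcxa zacat
Hunk 2: at line 1 remove [twwf,bqxhu,wfvw] add [bknmk,dqi] -> 9 lines: prudp bknmk dqi mshqh cwn ywa avh wpcxa zacat
Hunk 3: at line 4 remove [cwn,ywa,avh] add [phms,rlxgj] -> 8 lines: prudp bknmk dqi mshqh phms rlxgj wpcxa zacat
Hunk 4: at line 2 remove [mshqh,phms,rlxgj] add [eius] -> 6 lines: prudp bknmk dqi eius wpcxa zacat
Hunk 5: at line 4 remove [wpcxa] add [jyap,lzg] -> 7 lines: prudp bknmk dqi eius jyap lzg zacat
Final line count: 7

Answer: 7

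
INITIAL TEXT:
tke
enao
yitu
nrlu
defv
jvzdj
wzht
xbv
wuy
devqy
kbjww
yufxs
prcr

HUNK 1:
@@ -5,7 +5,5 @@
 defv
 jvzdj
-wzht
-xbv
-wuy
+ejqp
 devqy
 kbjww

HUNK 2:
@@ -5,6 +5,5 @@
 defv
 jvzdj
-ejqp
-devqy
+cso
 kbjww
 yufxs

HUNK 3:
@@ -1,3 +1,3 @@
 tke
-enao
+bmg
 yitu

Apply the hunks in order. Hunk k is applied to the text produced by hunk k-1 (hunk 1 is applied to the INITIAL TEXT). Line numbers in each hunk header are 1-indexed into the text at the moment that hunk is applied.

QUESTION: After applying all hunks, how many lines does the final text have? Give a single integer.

Answer: 10

Derivation:
Hunk 1: at line 5 remove [wzht,xbv,wuy] add [ejqp] -> 11 lines: tke enao yitu nrlu defv jvzdj ejqp devqy kbjww yufxs prcr
Hunk 2: at line 5 remove [ejqp,devqy] add [cso] -> 10 lines: tke enao yitu nrlu defv jvzdj cso kbjww yufxs prcr
Hunk 3: at line 1 remove [enao] add [bmg] -> 10 lines: tke bmg yitu nrlu defv jvzdj cso kbjww yufxs prcr
Final line count: 10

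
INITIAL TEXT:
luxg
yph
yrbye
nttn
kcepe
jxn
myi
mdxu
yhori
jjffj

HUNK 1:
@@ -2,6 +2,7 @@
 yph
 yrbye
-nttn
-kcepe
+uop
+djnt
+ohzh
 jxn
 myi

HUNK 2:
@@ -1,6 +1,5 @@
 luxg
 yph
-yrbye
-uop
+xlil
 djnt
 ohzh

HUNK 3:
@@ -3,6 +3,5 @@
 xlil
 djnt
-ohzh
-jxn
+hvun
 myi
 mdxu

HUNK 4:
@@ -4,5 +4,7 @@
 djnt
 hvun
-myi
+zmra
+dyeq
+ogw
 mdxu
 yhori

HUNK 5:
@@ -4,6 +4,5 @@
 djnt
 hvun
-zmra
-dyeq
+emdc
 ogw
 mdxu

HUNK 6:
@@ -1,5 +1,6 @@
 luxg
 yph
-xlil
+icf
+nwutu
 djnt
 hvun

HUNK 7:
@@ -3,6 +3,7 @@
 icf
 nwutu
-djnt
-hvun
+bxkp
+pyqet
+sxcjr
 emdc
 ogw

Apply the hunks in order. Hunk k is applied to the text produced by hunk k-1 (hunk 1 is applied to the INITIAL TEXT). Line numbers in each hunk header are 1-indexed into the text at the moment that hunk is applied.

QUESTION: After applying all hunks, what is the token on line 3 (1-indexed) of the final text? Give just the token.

Hunk 1: at line 2 remove [nttn,kcepe] add [uop,djnt,ohzh] -> 11 lines: luxg yph yrbye uop djnt ohzh jxn myi mdxu yhori jjffj
Hunk 2: at line 1 remove [yrbye,uop] add [xlil] -> 10 lines: luxg yph xlil djnt ohzh jxn myi mdxu yhori jjffj
Hunk 3: at line 3 remove [ohzh,jxn] add [hvun] -> 9 lines: luxg yph xlil djnt hvun myi mdxu yhori jjffj
Hunk 4: at line 4 remove [myi] add [zmra,dyeq,ogw] -> 11 lines: luxg yph xlil djnt hvun zmra dyeq ogw mdxu yhori jjffj
Hunk 5: at line 4 remove [zmra,dyeq] add [emdc] -> 10 lines: luxg yph xlil djnt hvun emdc ogw mdxu yhori jjffj
Hunk 6: at line 1 remove [xlil] add [icf,nwutu] -> 11 lines: luxg yph icf nwutu djnt hvun emdc ogw mdxu yhori jjffj
Hunk 7: at line 3 remove [djnt,hvun] add [bxkp,pyqet,sxcjr] -> 12 lines: luxg yph icf nwutu bxkp pyqet sxcjr emdc ogw mdxu yhori jjffj
Final line 3: icf

Answer: icf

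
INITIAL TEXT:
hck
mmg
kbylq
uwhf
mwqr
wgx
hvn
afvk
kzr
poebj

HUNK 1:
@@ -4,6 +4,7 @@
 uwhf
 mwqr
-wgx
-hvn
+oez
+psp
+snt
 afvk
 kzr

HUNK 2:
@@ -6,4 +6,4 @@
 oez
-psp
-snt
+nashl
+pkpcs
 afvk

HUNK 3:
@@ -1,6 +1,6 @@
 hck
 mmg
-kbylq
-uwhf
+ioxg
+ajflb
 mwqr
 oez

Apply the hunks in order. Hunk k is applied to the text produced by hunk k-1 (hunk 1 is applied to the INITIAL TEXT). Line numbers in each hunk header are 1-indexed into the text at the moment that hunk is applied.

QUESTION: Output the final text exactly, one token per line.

Hunk 1: at line 4 remove [wgx,hvn] add [oez,psp,snt] -> 11 lines: hck mmg kbylq uwhf mwqr oez psp snt afvk kzr poebj
Hunk 2: at line 6 remove [psp,snt] add [nashl,pkpcs] -> 11 lines: hck mmg kbylq uwhf mwqr oez nashl pkpcs afvk kzr poebj
Hunk 3: at line 1 remove [kbylq,uwhf] add [ioxg,ajflb] -> 11 lines: hck mmg ioxg ajflb mwqr oez nashl pkpcs afvk kzr poebj

Answer: hck
mmg
ioxg
ajflb
mwqr
oez
nashl
pkpcs
afvk
kzr
poebj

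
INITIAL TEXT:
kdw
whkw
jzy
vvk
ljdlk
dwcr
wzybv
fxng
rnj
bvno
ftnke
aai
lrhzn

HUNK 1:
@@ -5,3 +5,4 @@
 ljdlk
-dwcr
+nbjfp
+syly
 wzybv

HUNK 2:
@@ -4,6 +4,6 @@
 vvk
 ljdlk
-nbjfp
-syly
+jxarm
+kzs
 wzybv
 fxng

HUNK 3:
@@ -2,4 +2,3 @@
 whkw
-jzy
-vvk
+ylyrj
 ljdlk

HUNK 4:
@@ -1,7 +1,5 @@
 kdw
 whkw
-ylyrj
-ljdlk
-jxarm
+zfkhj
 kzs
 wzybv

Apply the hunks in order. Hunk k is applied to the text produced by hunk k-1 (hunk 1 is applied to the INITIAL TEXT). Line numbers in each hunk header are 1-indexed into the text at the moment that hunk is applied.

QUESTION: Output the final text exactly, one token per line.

Hunk 1: at line 5 remove [dwcr] add [nbjfp,syly] -> 14 lines: kdw whkw jzy vvk ljdlk nbjfp syly wzybv fxng rnj bvno ftnke aai lrhzn
Hunk 2: at line 4 remove [nbjfp,syly] add [jxarm,kzs] -> 14 lines: kdw whkw jzy vvk ljdlk jxarm kzs wzybv fxng rnj bvno ftnke aai lrhzn
Hunk 3: at line 2 remove [jzy,vvk] add [ylyrj] -> 13 lines: kdw whkw ylyrj ljdlk jxarm kzs wzybv fxng rnj bvno ftnke aai lrhzn
Hunk 4: at line 1 remove [ylyrj,ljdlk,jxarm] add [zfkhj] -> 11 lines: kdw whkw zfkhj kzs wzybv fxng rnj bvno ftnke aai lrhzn

Answer: kdw
whkw
zfkhj
kzs
wzybv
fxng
rnj
bvno
ftnke
aai
lrhzn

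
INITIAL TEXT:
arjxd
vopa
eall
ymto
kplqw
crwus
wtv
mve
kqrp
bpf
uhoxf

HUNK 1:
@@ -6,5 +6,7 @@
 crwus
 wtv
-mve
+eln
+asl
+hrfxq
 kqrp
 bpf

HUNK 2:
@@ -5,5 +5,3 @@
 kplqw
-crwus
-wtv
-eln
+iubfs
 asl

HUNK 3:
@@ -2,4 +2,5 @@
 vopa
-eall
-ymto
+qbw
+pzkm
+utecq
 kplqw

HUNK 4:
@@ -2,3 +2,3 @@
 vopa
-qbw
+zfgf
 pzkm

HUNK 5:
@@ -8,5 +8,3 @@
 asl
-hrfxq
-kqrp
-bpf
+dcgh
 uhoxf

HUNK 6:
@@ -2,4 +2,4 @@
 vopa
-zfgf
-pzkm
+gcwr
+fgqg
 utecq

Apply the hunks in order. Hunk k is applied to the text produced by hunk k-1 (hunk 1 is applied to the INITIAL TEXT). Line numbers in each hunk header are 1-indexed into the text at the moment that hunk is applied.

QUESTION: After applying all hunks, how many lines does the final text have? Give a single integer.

Hunk 1: at line 6 remove [mve] add [eln,asl,hrfxq] -> 13 lines: arjxd vopa eall ymto kplqw crwus wtv eln asl hrfxq kqrp bpf uhoxf
Hunk 2: at line 5 remove [crwus,wtv,eln] add [iubfs] -> 11 lines: arjxd vopa eall ymto kplqw iubfs asl hrfxq kqrp bpf uhoxf
Hunk 3: at line 2 remove [eall,ymto] add [qbw,pzkm,utecq] -> 12 lines: arjxd vopa qbw pzkm utecq kplqw iubfs asl hrfxq kqrp bpf uhoxf
Hunk 4: at line 2 remove [qbw] add [zfgf] -> 12 lines: arjxd vopa zfgf pzkm utecq kplqw iubfs asl hrfxq kqrp bpf uhoxf
Hunk 5: at line 8 remove [hrfxq,kqrp,bpf] add [dcgh] -> 10 lines: arjxd vopa zfgf pzkm utecq kplqw iubfs asl dcgh uhoxf
Hunk 6: at line 2 remove [zfgf,pzkm] add [gcwr,fgqg] -> 10 lines: arjxd vopa gcwr fgqg utecq kplqw iubfs asl dcgh uhoxf
Final line count: 10

Answer: 10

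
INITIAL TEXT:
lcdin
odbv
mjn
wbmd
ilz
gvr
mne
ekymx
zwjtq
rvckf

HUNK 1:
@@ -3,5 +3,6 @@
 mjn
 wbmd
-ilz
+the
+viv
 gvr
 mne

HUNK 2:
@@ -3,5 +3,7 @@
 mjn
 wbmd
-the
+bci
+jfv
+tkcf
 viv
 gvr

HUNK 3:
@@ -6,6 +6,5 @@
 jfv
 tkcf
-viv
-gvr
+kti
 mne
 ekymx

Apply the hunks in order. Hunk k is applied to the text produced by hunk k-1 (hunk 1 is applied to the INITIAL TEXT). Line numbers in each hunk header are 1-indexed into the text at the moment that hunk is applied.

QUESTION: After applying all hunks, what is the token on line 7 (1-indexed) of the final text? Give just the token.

Answer: tkcf

Derivation:
Hunk 1: at line 3 remove [ilz] add [the,viv] -> 11 lines: lcdin odbv mjn wbmd the viv gvr mne ekymx zwjtq rvckf
Hunk 2: at line 3 remove [the] add [bci,jfv,tkcf] -> 13 lines: lcdin odbv mjn wbmd bci jfv tkcf viv gvr mne ekymx zwjtq rvckf
Hunk 3: at line 6 remove [viv,gvr] add [kti] -> 12 lines: lcdin odbv mjn wbmd bci jfv tkcf kti mne ekymx zwjtq rvckf
Final line 7: tkcf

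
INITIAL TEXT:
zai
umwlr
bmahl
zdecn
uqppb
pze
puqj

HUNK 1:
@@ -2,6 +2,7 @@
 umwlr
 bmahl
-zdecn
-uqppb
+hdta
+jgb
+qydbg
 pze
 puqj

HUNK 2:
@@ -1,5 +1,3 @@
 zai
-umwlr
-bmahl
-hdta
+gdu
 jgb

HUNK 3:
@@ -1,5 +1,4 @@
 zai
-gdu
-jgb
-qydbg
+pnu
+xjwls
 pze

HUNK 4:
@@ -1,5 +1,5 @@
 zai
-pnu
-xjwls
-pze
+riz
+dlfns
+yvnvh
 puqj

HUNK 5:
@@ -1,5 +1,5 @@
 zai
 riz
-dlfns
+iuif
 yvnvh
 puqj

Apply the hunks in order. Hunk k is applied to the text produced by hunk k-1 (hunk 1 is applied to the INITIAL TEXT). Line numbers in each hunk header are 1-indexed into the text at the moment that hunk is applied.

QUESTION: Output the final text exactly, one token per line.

Answer: zai
riz
iuif
yvnvh
puqj

Derivation:
Hunk 1: at line 2 remove [zdecn,uqppb] add [hdta,jgb,qydbg] -> 8 lines: zai umwlr bmahl hdta jgb qydbg pze puqj
Hunk 2: at line 1 remove [umwlr,bmahl,hdta] add [gdu] -> 6 lines: zai gdu jgb qydbg pze puqj
Hunk 3: at line 1 remove [gdu,jgb,qydbg] add [pnu,xjwls] -> 5 lines: zai pnu xjwls pze puqj
Hunk 4: at line 1 remove [pnu,xjwls,pze] add [riz,dlfns,yvnvh] -> 5 lines: zai riz dlfns yvnvh puqj
Hunk 5: at line 1 remove [dlfns] add [iuif] -> 5 lines: zai riz iuif yvnvh puqj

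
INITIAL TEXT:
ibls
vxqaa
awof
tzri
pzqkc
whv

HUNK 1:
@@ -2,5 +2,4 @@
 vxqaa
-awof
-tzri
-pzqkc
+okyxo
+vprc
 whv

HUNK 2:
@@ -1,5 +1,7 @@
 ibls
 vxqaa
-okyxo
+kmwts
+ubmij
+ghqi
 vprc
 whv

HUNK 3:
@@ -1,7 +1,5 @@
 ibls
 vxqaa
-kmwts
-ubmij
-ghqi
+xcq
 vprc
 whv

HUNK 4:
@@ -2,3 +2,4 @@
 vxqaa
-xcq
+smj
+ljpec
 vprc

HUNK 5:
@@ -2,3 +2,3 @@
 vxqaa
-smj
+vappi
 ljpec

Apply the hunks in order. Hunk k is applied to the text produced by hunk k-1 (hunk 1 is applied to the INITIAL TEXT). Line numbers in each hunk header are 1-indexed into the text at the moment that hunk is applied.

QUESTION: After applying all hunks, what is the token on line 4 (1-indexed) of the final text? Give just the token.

Answer: ljpec

Derivation:
Hunk 1: at line 2 remove [awof,tzri,pzqkc] add [okyxo,vprc] -> 5 lines: ibls vxqaa okyxo vprc whv
Hunk 2: at line 1 remove [okyxo] add [kmwts,ubmij,ghqi] -> 7 lines: ibls vxqaa kmwts ubmij ghqi vprc whv
Hunk 3: at line 1 remove [kmwts,ubmij,ghqi] add [xcq] -> 5 lines: ibls vxqaa xcq vprc whv
Hunk 4: at line 2 remove [xcq] add [smj,ljpec] -> 6 lines: ibls vxqaa smj ljpec vprc whv
Hunk 5: at line 2 remove [smj] add [vappi] -> 6 lines: ibls vxqaa vappi ljpec vprc whv
Final line 4: ljpec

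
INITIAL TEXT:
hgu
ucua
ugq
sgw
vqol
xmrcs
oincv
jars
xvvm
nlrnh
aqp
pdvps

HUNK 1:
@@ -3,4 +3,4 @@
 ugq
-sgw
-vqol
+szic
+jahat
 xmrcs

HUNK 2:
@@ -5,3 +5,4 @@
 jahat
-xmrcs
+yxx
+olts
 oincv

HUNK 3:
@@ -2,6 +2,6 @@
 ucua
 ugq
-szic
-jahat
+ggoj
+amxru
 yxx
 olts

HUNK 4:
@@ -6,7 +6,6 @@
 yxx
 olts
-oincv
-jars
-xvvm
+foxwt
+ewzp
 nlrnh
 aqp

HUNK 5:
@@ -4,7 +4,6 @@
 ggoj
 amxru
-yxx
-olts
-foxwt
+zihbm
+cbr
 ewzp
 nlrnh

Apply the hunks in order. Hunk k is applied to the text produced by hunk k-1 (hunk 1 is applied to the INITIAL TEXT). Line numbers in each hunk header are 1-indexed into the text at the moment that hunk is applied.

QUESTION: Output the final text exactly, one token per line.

Hunk 1: at line 3 remove [sgw,vqol] add [szic,jahat] -> 12 lines: hgu ucua ugq szic jahat xmrcs oincv jars xvvm nlrnh aqp pdvps
Hunk 2: at line 5 remove [xmrcs] add [yxx,olts] -> 13 lines: hgu ucua ugq szic jahat yxx olts oincv jars xvvm nlrnh aqp pdvps
Hunk 3: at line 2 remove [szic,jahat] add [ggoj,amxru] -> 13 lines: hgu ucua ugq ggoj amxru yxx olts oincv jars xvvm nlrnh aqp pdvps
Hunk 4: at line 6 remove [oincv,jars,xvvm] add [foxwt,ewzp] -> 12 lines: hgu ucua ugq ggoj amxru yxx olts foxwt ewzp nlrnh aqp pdvps
Hunk 5: at line 4 remove [yxx,olts,foxwt] add [zihbm,cbr] -> 11 lines: hgu ucua ugq ggoj amxru zihbm cbr ewzp nlrnh aqp pdvps

Answer: hgu
ucua
ugq
ggoj
amxru
zihbm
cbr
ewzp
nlrnh
aqp
pdvps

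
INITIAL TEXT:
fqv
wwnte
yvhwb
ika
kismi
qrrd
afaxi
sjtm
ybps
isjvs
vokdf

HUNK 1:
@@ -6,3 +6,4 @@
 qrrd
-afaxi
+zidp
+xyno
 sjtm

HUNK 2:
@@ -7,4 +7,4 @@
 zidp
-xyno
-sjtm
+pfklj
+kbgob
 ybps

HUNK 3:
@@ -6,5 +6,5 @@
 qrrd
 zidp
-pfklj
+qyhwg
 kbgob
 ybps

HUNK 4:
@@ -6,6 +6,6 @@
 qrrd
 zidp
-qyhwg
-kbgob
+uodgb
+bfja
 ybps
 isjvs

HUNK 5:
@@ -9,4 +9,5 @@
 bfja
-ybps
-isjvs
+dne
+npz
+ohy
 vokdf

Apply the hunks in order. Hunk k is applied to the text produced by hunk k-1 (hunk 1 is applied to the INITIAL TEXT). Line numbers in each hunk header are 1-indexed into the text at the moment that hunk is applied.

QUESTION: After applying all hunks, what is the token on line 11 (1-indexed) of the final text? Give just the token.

Answer: npz

Derivation:
Hunk 1: at line 6 remove [afaxi] add [zidp,xyno] -> 12 lines: fqv wwnte yvhwb ika kismi qrrd zidp xyno sjtm ybps isjvs vokdf
Hunk 2: at line 7 remove [xyno,sjtm] add [pfklj,kbgob] -> 12 lines: fqv wwnte yvhwb ika kismi qrrd zidp pfklj kbgob ybps isjvs vokdf
Hunk 3: at line 6 remove [pfklj] add [qyhwg] -> 12 lines: fqv wwnte yvhwb ika kismi qrrd zidp qyhwg kbgob ybps isjvs vokdf
Hunk 4: at line 6 remove [qyhwg,kbgob] add [uodgb,bfja] -> 12 lines: fqv wwnte yvhwb ika kismi qrrd zidp uodgb bfja ybps isjvs vokdf
Hunk 5: at line 9 remove [ybps,isjvs] add [dne,npz,ohy] -> 13 lines: fqv wwnte yvhwb ika kismi qrrd zidp uodgb bfja dne npz ohy vokdf
Final line 11: npz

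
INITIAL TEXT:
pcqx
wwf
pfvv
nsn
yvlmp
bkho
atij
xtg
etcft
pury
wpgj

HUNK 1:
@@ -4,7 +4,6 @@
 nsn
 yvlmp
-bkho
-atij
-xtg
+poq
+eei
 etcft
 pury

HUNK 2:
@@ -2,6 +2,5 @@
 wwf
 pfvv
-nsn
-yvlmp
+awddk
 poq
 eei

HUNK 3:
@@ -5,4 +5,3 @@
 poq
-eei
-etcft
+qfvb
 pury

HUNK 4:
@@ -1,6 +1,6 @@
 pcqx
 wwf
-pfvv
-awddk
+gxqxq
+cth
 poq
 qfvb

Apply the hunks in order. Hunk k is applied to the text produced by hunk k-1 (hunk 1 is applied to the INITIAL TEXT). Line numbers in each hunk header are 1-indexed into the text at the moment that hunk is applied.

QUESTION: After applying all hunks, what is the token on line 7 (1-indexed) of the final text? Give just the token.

Hunk 1: at line 4 remove [bkho,atij,xtg] add [poq,eei] -> 10 lines: pcqx wwf pfvv nsn yvlmp poq eei etcft pury wpgj
Hunk 2: at line 2 remove [nsn,yvlmp] add [awddk] -> 9 lines: pcqx wwf pfvv awddk poq eei etcft pury wpgj
Hunk 3: at line 5 remove [eei,etcft] add [qfvb] -> 8 lines: pcqx wwf pfvv awddk poq qfvb pury wpgj
Hunk 4: at line 1 remove [pfvv,awddk] add [gxqxq,cth] -> 8 lines: pcqx wwf gxqxq cth poq qfvb pury wpgj
Final line 7: pury

Answer: pury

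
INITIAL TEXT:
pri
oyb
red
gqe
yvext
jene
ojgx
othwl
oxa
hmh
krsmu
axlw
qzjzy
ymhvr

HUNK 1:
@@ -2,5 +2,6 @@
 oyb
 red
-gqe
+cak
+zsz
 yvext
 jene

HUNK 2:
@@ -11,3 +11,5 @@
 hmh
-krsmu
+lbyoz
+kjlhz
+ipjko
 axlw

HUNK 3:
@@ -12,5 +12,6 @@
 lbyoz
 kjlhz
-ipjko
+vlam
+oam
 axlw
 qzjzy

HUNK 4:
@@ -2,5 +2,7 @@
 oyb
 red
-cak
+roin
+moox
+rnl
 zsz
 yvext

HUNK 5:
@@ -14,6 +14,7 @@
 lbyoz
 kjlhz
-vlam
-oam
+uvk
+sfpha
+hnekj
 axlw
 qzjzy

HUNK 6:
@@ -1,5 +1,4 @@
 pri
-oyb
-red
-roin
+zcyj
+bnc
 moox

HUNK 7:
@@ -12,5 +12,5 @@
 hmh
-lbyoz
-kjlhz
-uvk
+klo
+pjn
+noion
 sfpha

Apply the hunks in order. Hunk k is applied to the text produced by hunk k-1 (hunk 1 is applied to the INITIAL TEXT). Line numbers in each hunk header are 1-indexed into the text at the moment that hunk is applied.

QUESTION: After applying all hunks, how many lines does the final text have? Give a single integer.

Answer: 20

Derivation:
Hunk 1: at line 2 remove [gqe] add [cak,zsz] -> 15 lines: pri oyb red cak zsz yvext jene ojgx othwl oxa hmh krsmu axlw qzjzy ymhvr
Hunk 2: at line 11 remove [krsmu] add [lbyoz,kjlhz,ipjko] -> 17 lines: pri oyb red cak zsz yvext jene ojgx othwl oxa hmh lbyoz kjlhz ipjko axlw qzjzy ymhvr
Hunk 3: at line 12 remove [ipjko] add [vlam,oam] -> 18 lines: pri oyb red cak zsz yvext jene ojgx othwl oxa hmh lbyoz kjlhz vlam oam axlw qzjzy ymhvr
Hunk 4: at line 2 remove [cak] add [roin,moox,rnl] -> 20 lines: pri oyb red roin moox rnl zsz yvext jene ojgx othwl oxa hmh lbyoz kjlhz vlam oam axlw qzjzy ymhvr
Hunk 5: at line 14 remove [vlam,oam] add [uvk,sfpha,hnekj] -> 21 lines: pri oyb red roin moox rnl zsz yvext jene ojgx othwl oxa hmh lbyoz kjlhz uvk sfpha hnekj axlw qzjzy ymhvr
Hunk 6: at line 1 remove [oyb,red,roin] add [zcyj,bnc] -> 20 lines: pri zcyj bnc moox rnl zsz yvext jene ojgx othwl oxa hmh lbyoz kjlhz uvk sfpha hnekj axlw qzjzy ymhvr
Hunk 7: at line 12 remove [lbyoz,kjlhz,uvk] add [klo,pjn,noion] -> 20 lines: pri zcyj bnc moox rnl zsz yvext jene ojgx othwl oxa hmh klo pjn noion sfpha hnekj axlw qzjzy ymhvr
Final line count: 20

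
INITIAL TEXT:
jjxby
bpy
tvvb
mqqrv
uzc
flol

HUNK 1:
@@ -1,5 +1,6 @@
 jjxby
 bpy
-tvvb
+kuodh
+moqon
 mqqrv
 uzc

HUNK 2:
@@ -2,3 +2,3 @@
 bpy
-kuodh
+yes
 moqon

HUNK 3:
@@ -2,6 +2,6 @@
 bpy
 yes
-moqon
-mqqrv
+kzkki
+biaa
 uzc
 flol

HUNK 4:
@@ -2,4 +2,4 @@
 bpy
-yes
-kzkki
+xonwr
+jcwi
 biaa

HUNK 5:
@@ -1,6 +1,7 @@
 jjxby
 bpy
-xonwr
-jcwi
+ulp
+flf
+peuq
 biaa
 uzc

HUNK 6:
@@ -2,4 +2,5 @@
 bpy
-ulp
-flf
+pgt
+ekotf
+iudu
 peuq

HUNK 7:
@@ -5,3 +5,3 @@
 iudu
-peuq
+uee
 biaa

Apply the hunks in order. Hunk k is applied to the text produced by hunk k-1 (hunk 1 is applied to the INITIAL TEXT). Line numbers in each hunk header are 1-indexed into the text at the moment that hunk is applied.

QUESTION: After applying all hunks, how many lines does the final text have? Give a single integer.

Hunk 1: at line 1 remove [tvvb] add [kuodh,moqon] -> 7 lines: jjxby bpy kuodh moqon mqqrv uzc flol
Hunk 2: at line 2 remove [kuodh] add [yes] -> 7 lines: jjxby bpy yes moqon mqqrv uzc flol
Hunk 3: at line 2 remove [moqon,mqqrv] add [kzkki,biaa] -> 7 lines: jjxby bpy yes kzkki biaa uzc flol
Hunk 4: at line 2 remove [yes,kzkki] add [xonwr,jcwi] -> 7 lines: jjxby bpy xonwr jcwi biaa uzc flol
Hunk 5: at line 1 remove [xonwr,jcwi] add [ulp,flf,peuq] -> 8 lines: jjxby bpy ulp flf peuq biaa uzc flol
Hunk 6: at line 2 remove [ulp,flf] add [pgt,ekotf,iudu] -> 9 lines: jjxby bpy pgt ekotf iudu peuq biaa uzc flol
Hunk 7: at line 5 remove [peuq] add [uee] -> 9 lines: jjxby bpy pgt ekotf iudu uee biaa uzc flol
Final line count: 9

Answer: 9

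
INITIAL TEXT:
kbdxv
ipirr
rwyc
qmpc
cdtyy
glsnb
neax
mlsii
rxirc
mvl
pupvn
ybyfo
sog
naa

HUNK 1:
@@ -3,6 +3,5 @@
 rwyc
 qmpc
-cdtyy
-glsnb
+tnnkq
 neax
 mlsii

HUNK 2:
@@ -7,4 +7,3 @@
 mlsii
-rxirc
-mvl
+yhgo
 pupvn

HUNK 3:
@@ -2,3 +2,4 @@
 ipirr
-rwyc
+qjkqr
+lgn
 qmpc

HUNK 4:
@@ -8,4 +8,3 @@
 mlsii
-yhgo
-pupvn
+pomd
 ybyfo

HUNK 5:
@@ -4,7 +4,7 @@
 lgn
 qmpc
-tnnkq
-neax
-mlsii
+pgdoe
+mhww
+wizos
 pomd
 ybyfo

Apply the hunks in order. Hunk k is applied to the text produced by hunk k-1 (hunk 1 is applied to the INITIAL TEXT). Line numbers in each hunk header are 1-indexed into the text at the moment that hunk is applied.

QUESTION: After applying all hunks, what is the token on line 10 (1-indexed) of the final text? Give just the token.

Answer: ybyfo

Derivation:
Hunk 1: at line 3 remove [cdtyy,glsnb] add [tnnkq] -> 13 lines: kbdxv ipirr rwyc qmpc tnnkq neax mlsii rxirc mvl pupvn ybyfo sog naa
Hunk 2: at line 7 remove [rxirc,mvl] add [yhgo] -> 12 lines: kbdxv ipirr rwyc qmpc tnnkq neax mlsii yhgo pupvn ybyfo sog naa
Hunk 3: at line 2 remove [rwyc] add [qjkqr,lgn] -> 13 lines: kbdxv ipirr qjkqr lgn qmpc tnnkq neax mlsii yhgo pupvn ybyfo sog naa
Hunk 4: at line 8 remove [yhgo,pupvn] add [pomd] -> 12 lines: kbdxv ipirr qjkqr lgn qmpc tnnkq neax mlsii pomd ybyfo sog naa
Hunk 5: at line 4 remove [tnnkq,neax,mlsii] add [pgdoe,mhww,wizos] -> 12 lines: kbdxv ipirr qjkqr lgn qmpc pgdoe mhww wizos pomd ybyfo sog naa
Final line 10: ybyfo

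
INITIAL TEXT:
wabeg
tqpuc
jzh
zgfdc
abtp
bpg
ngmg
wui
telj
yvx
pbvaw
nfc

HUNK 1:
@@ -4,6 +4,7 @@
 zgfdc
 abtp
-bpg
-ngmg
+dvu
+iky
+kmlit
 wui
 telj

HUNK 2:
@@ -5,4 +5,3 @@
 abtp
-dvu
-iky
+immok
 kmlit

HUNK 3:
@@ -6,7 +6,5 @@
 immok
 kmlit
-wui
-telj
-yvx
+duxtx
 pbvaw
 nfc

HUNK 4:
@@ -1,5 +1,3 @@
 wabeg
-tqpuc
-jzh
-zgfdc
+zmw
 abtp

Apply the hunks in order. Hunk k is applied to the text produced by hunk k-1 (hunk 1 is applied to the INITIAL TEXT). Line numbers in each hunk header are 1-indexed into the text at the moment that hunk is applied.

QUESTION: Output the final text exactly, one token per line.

Hunk 1: at line 4 remove [bpg,ngmg] add [dvu,iky,kmlit] -> 13 lines: wabeg tqpuc jzh zgfdc abtp dvu iky kmlit wui telj yvx pbvaw nfc
Hunk 2: at line 5 remove [dvu,iky] add [immok] -> 12 lines: wabeg tqpuc jzh zgfdc abtp immok kmlit wui telj yvx pbvaw nfc
Hunk 3: at line 6 remove [wui,telj,yvx] add [duxtx] -> 10 lines: wabeg tqpuc jzh zgfdc abtp immok kmlit duxtx pbvaw nfc
Hunk 4: at line 1 remove [tqpuc,jzh,zgfdc] add [zmw] -> 8 lines: wabeg zmw abtp immok kmlit duxtx pbvaw nfc

Answer: wabeg
zmw
abtp
immok
kmlit
duxtx
pbvaw
nfc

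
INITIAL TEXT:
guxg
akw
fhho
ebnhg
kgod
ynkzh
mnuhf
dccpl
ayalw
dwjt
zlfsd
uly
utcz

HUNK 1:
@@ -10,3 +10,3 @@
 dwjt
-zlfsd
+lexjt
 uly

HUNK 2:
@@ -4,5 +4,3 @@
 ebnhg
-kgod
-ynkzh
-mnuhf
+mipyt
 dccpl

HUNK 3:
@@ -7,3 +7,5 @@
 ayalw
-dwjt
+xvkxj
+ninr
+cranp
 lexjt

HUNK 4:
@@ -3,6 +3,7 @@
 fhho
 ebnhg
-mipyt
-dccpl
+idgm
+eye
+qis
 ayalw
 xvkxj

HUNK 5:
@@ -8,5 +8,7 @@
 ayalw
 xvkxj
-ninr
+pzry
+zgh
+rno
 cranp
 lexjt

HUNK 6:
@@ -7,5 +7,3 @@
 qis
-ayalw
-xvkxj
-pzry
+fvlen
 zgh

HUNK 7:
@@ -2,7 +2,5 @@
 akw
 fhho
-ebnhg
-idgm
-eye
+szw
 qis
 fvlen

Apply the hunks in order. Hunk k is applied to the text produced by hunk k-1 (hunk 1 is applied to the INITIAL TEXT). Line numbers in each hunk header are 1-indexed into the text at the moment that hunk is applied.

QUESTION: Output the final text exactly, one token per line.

Hunk 1: at line 10 remove [zlfsd] add [lexjt] -> 13 lines: guxg akw fhho ebnhg kgod ynkzh mnuhf dccpl ayalw dwjt lexjt uly utcz
Hunk 2: at line 4 remove [kgod,ynkzh,mnuhf] add [mipyt] -> 11 lines: guxg akw fhho ebnhg mipyt dccpl ayalw dwjt lexjt uly utcz
Hunk 3: at line 7 remove [dwjt] add [xvkxj,ninr,cranp] -> 13 lines: guxg akw fhho ebnhg mipyt dccpl ayalw xvkxj ninr cranp lexjt uly utcz
Hunk 4: at line 3 remove [mipyt,dccpl] add [idgm,eye,qis] -> 14 lines: guxg akw fhho ebnhg idgm eye qis ayalw xvkxj ninr cranp lexjt uly utcz
Hunk 5: at line 8 remove [ninr] add [pzry,zgh,rno] -> 16 lines: guxg akw fhho ebnhg idgm eye qis ayalw xvkxj pzry zgh rno cranp lexjt uly utcz
Hunk 6: at line 7 remove [ayalw,xvkxj,pzry] add [fvlen] -> 14 lines: guxg akw fhho ebnhg idgm eye qis fvlen zgh rno cranp lexjt uly utcz
Hunk 7: at line 2 remove [ebnhg,idgm,eye] add [szw] -> 12 lines: guxg akw fhho szw qis fvlen zgh rno cranp lexjt uly utcz

Answer: guxg
akw
fhho
szw
qis
fvlen
zgh
rno
cranp
lexjt
uly
utcz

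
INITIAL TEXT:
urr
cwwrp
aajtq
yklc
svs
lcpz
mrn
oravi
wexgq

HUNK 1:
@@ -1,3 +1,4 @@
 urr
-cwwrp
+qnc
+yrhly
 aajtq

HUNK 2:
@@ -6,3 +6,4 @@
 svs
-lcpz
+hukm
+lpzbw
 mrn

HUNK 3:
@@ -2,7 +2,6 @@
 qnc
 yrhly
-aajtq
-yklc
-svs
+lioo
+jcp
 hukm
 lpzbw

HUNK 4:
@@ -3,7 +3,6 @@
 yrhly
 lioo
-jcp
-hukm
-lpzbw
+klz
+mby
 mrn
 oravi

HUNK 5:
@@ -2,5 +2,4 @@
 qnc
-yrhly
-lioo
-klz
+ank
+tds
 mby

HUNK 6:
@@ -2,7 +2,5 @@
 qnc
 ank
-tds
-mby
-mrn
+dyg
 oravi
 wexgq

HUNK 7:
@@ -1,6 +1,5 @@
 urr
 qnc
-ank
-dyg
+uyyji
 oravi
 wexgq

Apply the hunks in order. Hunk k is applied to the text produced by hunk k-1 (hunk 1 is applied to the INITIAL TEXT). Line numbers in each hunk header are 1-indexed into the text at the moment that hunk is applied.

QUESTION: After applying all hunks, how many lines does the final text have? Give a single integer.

Hunk 1: at line 1 remove [cwwrp] add [qnc,yrhly] -> 10 lines: urr qnc yrhly aajtq yklc svs lcpz mrn oravi wexgq
Hunk 2: at line 6 remove [lcpz] add [hukm,lpzbw] -> 11 lines: urr qnc yrhly aajtq yklc svs hukm lpzbw mrn oravi wexgq
Hunk 3: at line 2 remove [aajtq,yklc,svs] add [lioo,jcp] -> 10 lines: urr qnc yrhly lioo jcp hukm lpzbw mrn oravi wexgq
Hunk 4: at line 3 remove [jcp,hukm,lpzbw] add [klz,mby] -> 9 lines: urr qnc yrhly lioo klz mby mrn oravi wexgq
Hunk 5: at line 2 remove [yrhly,lioo,klz] add [ank,tds] -> 8 lines: urr qnc ank tds mby mrn oravi wexgq
Hunk 6: at line 2 remove [tds,mby,mrn] add [dyg] -> 6 lines: urr qnc ank dyg oravi wexgq
Hunk 7: at line 1 remove [ank,dyg] add [uyyji] -> 5 lines: urr qnc uyyji oravi wexgq
Final line count: 5

Answer: 5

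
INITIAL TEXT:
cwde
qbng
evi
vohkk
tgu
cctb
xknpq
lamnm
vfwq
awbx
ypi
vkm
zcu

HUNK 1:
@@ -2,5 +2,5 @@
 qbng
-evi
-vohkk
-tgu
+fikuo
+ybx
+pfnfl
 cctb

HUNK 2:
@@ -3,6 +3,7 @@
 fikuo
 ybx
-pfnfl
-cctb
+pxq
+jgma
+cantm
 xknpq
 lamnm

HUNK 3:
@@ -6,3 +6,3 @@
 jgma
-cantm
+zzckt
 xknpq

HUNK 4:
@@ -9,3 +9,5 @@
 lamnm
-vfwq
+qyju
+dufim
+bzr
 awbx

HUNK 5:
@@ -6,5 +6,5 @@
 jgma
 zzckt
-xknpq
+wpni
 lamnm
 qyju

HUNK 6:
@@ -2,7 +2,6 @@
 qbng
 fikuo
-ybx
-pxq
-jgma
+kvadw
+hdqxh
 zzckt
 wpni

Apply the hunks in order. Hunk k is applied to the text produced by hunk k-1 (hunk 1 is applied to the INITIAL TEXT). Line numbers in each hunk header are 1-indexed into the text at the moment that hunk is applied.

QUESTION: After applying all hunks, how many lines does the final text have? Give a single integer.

Hunk 1: at line 2 remove [evi,vohkk,tgu] add [fikuo,ybx,pfnfl] -> 13 lines: cwde qbng fikuo ybx pfnfl cctb xknpq lamnm vfwq awbx ypi vkm zcu
Hunk 2: at line 3 remove [pfnfl,cctb] add [pxq,jgma,cantm] -> 14 lines: cwde qbng fikuo ybx pxq jgma cantm xknpq lamnm vfwq awbx ypi vkm zcu
Hunk 3: at line 6 remove [cantm] add [zzckt] -> 14 lines: cwde qbng fikuo ybx pxq jgma zzckt xknpq lamnm vfwq awbx ypi vkm zcu
Hunk 4: at line 9 remove [vfwq] add [qyju,dufim,bzr] -> 16 lines: cwde qbng fikuo ybx pxq jgma zzckt xknpq lamnm qyju dufim bzr awbx ypi vkm zcu
Hunk 5: at line 6 remove [xknpq] add [wpni] -> 16 lines: cwde qbng fikuo ybx pxq jgma zzckt wpni lamnm qyju dufim bzr awbx ypi vkm zcu
Hunk 6: at line 2 remove [ybx,pxq,jgma] add [kvadw,hdqxh] -> 15 lines: cwde qbng fikuo kvadw hdqxh zzckt wpni lamnm qyju dufim bzr awbx ypi vkm zcu
Final line count: 15

Answer: 15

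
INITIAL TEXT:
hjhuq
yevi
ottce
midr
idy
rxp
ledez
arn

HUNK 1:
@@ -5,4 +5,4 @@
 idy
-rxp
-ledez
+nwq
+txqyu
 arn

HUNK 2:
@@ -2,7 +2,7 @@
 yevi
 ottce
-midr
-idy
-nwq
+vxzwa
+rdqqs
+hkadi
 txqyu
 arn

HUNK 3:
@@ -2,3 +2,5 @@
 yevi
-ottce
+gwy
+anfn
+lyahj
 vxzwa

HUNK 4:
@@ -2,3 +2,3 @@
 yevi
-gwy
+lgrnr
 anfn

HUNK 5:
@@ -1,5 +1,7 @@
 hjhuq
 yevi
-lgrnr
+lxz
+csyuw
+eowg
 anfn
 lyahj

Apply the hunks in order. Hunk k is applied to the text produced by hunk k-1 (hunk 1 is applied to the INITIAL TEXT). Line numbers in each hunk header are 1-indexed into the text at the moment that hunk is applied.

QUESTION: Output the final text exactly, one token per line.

Hunk 1: at line 5 remove [rxp,ledez] add [nwq,txqyu] -> 8 lines: hjhuq yevi ottce midr idy nwq txqyu arn
Hunk 2: at line 2 remove [midr,idy,nwq] add [vxzwa,rdqqs,hkadi] -> 8 lines: hjhuq yevi ottce vxzwa rdqqs hkadi txqyu arn
Hunk 3: at line 2 remove [ottce] add [gwy,anfn,lyahj] -> 10 lines: hjhuq yevi gwy anfn lyahj vxzwa rdqqs hkadi txqyu arn
Hunk 4: at line 2 remove [gwy] add [lgrnr] -> 10 lines: hjhuq yevi lgrnr anfn lyahj vxzwa rdqqs hkadi txqyu arn
Hunk 5: at line 1 remove [lgrnr] add [lxz,csyuw,eowg] -> 12 lines: hjhuq yevi lxz csyuw eowg anfn lyahj vxzwa rdqqs hkadi txqyu arn

Answer: hjhuq
yevi
lxz
csyuw
eowg
anfn
lyahj
vxzwa
rdqqs
hkadi
txqyu
arn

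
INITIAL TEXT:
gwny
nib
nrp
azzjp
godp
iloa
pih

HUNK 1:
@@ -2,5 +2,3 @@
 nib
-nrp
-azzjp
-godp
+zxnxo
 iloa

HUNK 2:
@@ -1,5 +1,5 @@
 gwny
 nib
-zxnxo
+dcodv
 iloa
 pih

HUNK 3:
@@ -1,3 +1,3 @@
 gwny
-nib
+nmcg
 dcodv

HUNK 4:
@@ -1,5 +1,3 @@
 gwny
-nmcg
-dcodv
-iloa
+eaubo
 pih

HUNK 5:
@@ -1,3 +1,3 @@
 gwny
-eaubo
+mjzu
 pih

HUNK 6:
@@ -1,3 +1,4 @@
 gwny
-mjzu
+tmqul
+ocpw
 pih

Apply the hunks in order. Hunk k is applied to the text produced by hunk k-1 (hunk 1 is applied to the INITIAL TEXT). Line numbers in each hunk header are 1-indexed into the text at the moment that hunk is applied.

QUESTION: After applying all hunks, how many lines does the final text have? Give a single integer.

Answer: 4

Derivation:
Hunk 1: at line 2 remove [nrp,azzjp,godp] add [zxnxo] -> 5 lines: gwny nib zxnxo iloa pih
Hunk 2: at line 1 remove [zxnxo] add [dcodv] -> 5 lines: gwny nib dcodv iloa pih
Hunk 3: at line 1 remove [nib] add [nmcg] -> 5 lines: gwny nmcg dcodv iloa pih
Hunk 4: at line 1 remove [nmcg,dcodv,iloa] add [eaubo] -> 3 lines: gwny eaubo pih
Hunk 5: at line 1 remove [eaubo] add [mjzu] -> 3 lines: gwny mjzu pih
Hunk 6: at line 1 remove [mjzu] add [tmqul,ocpw] -> 4 lines: gwny tmqul ocpw pih
Final line count: 4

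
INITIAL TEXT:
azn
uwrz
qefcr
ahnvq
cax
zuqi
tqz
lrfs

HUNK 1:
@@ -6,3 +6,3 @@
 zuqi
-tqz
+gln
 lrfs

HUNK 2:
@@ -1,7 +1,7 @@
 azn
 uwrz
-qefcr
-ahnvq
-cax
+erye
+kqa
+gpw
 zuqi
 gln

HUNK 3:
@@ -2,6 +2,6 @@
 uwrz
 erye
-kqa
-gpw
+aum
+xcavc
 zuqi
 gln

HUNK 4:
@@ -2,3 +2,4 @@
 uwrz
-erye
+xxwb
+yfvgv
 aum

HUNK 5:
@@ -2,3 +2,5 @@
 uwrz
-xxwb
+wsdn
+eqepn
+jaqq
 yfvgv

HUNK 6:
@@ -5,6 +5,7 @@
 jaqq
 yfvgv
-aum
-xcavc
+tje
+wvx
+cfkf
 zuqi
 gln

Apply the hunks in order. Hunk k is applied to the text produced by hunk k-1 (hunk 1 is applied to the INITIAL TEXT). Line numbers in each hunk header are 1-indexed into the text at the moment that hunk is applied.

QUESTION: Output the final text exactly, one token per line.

Hunk 1: at line 6 remove [tqz] add [gln] -> 8 lines: azn uwrz qefcr ahnvq cax zuqi gln lrfs
Hunk 2: at line 1 remove [qefcr,ahnvq,cax] add [erye,kqa,gpw] -> 8 lines: azn uwrz erye kqa gpw zuqi gln lrfs
Hunk 3: at line 2 remove [kqa,gpw] add [aum,xcavc] -> 8 lines: azn uwrz erye aum xcavc zuqi gln lrfs
Hunk 4: at line 2 remove [erye] add [xxwb,yfvgv] -> 9 lines: azn uwrz xxwb yfvgv aum xcavc zuqi gln lrfs
Hunk 5: at line 2 remove [xxwb] add [wsdn,eqepn,jaqq] -> 11 lines: azn uwrz wsdn eqepn jaqq yfvgv aum xcavc zuqi gln lrfs
Hunk 6: at line 5 remove [aum,xcavc] add [tje,wvx,cfkf] -> 12 lines: azn uwrz wsdn eqepn jaqq yfvgv tje wvx cfkf zuqi gln lrfs

Answer: azn
uwrz
wsdn
eqepn
jaqq
yfvgv
tje
wvx
cfkf
zuqi
gln
lrfs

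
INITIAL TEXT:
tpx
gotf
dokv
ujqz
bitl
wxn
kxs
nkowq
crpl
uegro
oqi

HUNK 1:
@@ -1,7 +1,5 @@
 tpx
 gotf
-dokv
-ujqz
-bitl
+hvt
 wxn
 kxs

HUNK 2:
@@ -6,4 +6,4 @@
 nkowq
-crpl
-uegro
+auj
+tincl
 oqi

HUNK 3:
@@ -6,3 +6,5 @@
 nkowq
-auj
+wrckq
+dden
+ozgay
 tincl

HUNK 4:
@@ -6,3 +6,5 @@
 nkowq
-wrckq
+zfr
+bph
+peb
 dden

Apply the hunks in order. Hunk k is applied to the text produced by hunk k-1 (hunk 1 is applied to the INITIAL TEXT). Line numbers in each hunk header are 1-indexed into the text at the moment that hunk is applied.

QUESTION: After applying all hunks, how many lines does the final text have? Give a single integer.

Answer: 13

Derivation:
Hunk 1: at line 1 remove [dokv,ujqz,bitl] add [hvt] -> 9 lines: tpx gotf hvt wxn kxs nkowq crpl uegro oqi
Hunk 2: at line 6 remove [crpl,uegro] add [auj,tincl] -> 9 lines: tpx gotf hvt wxn kxs nkowq auj tincl oqi
Hunk 3: at line 6 remove [auj] add [wrckq,dden,ozgay] -> 11 lines: tpx gotf hvt wxn kxs nkowq wrckq dden ozgay tincl oqi
Hunk 4: at line 6 remove [wrckq] add [zfr,bph,peb] -> 13 lines: tpx gotf hvt wxn kxs nkowq zfr bph peb dden ozgay tincl oqi
Final line count: 13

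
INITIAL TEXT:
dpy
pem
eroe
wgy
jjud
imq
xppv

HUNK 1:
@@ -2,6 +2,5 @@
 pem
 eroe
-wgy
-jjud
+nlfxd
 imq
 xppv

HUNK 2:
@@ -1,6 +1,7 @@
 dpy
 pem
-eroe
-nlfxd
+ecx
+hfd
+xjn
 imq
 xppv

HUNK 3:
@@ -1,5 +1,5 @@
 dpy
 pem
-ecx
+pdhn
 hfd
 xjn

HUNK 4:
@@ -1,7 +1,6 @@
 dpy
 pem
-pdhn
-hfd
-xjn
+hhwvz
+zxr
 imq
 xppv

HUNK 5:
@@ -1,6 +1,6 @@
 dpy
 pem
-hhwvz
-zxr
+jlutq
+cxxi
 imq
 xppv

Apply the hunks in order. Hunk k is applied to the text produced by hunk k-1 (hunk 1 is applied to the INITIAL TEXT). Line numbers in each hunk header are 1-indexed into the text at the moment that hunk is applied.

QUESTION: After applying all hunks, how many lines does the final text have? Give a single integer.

Answer: 6

Derivation:
Hunk 1: at line 2 remove [wgy,jjud] add [nlfxd] -> 6 lines: dpy pem eroe nlfxd imq xppv
Hunk 2: at line 1 remove [eroe,nlfxd] add [ecx,hfd,xjn] -> 7 lines: dpy pem ecx hfd xjn imq xppv
Hunk 3: at line 1 remove [ecx] add [pdhn] -> 7 lines: dpy pem pdhn hfd xjn imq xppv
Hunk 4: at line 1 remove [pdhn,hfd,xjn] add [hhwvz,zxr] -> 6 lines: dpy pem hhwvz zxr imq xppv
Hunk 5: at line 1 remove [hhwvz,zxr] add [jlutq,cxxi] -> 6 lines: dpy pem jlutq cxxi imq xppv
Final line count: 6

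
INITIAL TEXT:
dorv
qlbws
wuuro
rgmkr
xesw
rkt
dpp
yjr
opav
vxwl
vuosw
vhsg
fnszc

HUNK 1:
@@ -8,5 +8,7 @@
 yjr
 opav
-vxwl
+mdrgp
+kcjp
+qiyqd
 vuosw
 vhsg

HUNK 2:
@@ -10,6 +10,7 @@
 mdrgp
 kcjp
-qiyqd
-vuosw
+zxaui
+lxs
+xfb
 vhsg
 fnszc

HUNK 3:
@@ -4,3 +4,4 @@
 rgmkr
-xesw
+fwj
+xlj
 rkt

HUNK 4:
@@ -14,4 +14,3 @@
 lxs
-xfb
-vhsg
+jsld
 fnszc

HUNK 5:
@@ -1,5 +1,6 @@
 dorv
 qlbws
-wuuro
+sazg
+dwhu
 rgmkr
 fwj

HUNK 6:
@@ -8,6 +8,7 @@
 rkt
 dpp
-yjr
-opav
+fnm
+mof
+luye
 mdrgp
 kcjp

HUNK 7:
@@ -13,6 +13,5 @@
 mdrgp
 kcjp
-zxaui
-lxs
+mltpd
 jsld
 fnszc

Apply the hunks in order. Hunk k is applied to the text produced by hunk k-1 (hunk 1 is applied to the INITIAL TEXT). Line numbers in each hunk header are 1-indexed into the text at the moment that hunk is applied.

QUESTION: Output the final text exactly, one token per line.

Answer: dorv
qlbws
sazg
dwhu
rgmkr
fwj
xlj
rkt
dpp
fnm
mof
luye
mdrgp
kcjp
mltpd
jsld
fnszc

Derivation:
Hunk 1: at line 8 remove [vxwl] add [mdrgp,kcjp,qiyqd] -> 15 lines: dorv qlbws wuuro rgmkr xesw rkt dpp yjr opav mdrgp kcjp qiyqd vuosw vhsg fnszc
Hunk 2: at line 10 remove [qiyqd,vuosw] add [zxaui,lxs,xfb] -> 16 lines: dorv qlbws wuuro rgmkr xesw rkt dpp yjr opav mdrgp kcjp zxaui lxs xfb vhsg fnszc
Hunk 3: at line 4 remove [xesw] add [fwj,xlj] -> 17 lines: dorv qlbws wuuro rgmkr fwj xlj rkt dpp yjr opav mdrgp kcjp zxaui lxs xfb vhsg fnszc
Hunk 4: at line 14 remove [xfb,vhsg] add [jsld] -> 16 lines: dorv qlbws wuuro rgmkr fwj xlj rkt dpp yjr opav mdrgp kcjp zxaui lxs jsld fnszc
Hunk 5: at line 1 remove [wuuro] add [sazg,dwhu] -> 17 lines: dorv qlbws sazg dwhu rgmkr fwj xlj rkt dpp yjr opav mdrgp kcjp zxaui lxs jsld fnszc
Hunk 6: at line 8 remove [yjr,opav] add [fnm,mof,luye] -> 18 lines: dorv qlbws sazg dwhu rgmkr fwj xlj rkt dpp fnm mof luye mdrgp kcjp zxaui lxs jsld fnszc
Hunk 7: at line 13 remove [zxaui,lxs] add [mltpd] -> 17 lines: dorv qlbws sazg dwhu rgmkr fwj xlj rkt dpp fnm mof luye mdrgp kcjp mltpd jsld fnszc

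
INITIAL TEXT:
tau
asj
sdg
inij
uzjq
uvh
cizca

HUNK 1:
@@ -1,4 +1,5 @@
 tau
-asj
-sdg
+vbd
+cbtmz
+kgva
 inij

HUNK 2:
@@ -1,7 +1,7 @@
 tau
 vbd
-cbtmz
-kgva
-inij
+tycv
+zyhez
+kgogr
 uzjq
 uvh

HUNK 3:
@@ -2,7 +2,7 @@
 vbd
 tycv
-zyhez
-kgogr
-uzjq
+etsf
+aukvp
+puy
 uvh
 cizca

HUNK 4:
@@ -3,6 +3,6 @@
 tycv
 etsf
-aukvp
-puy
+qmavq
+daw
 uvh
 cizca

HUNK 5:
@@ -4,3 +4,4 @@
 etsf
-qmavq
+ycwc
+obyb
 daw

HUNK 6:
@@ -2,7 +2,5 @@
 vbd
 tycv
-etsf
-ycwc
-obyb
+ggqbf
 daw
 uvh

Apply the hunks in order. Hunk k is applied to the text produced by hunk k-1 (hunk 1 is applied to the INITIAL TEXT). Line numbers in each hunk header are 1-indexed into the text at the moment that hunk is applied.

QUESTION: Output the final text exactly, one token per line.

Hunk 1: at line 1 remove [asj,sdg] add [vbd,cbtmz,kgva] -> 8 lines: tau vbd cbtmz kgva inij uzjq uvh cizca
Hunk 2: at line 1 remove [cbtmz,kgva,inij] add [tycv,zyhez,kgogr] -> 8 lines: tau vbd tycv zyhez kgogr uzjq uvh cizca
Hunk 3: at line 2 remove [zyhez,kgogr,uzjq] add [etsf,aukvp,puy] -> 8 lines: tau vbd tycv etsf aukvp puy uvh cizca
Hunk 4: at line 3 remove [aukvp,puy] add [qmavq,daw] -> 8 lines: tau vbd tycv etsf qmavq daw uvh cizca
Hunk 5: at line 4 remove [qmavq] add [ycwc,obyb] -> 9 lines: tau vbd tycv etsf ycwc obyb daw uvh cizca
Hunk 6: at line 2 remove [etsf,ycwc,obyb] add [ggqbf] -> 7 lines: tau vbd tycv ggqbf daw uvh cizca

Answer: tau
vbd
tycv
ggqbf
daw
uvh
cizca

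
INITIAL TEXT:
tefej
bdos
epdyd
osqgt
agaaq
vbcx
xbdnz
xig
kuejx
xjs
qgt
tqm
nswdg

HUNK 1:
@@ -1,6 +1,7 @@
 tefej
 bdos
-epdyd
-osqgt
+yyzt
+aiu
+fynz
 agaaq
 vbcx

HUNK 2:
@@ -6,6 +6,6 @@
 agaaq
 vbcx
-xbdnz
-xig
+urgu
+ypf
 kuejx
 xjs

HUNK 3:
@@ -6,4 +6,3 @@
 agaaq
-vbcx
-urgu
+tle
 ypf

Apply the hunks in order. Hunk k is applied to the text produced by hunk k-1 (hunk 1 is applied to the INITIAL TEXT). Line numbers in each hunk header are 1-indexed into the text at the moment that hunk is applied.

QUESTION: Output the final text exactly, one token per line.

Hunk 1: at line 1 remove [epdyd,osqgt] add [yyzt,aiu,fynz] -> 14 lines: tefej bdos yyzt aiu fynz agaaq vbcx xbdnz xig kuejx xjs qgt tqm nswdg
Hunk 2: at line 6 remove [xbdnz,xig] add [urgu,ypf] -> 14 lines: tefej bdos yyzt aiu fynz agaaq vbcx urgu ypf kuejx xjs qgt tqm nswdg
Hunk 3: at line 6 remove [vbcx,urgu] add [tle] -> 13 lines: tefej bdos yyzt aiu fynz agaaq tle ypf kuejx xjs qgt tqm nswdg

Answer: tefej
bdos
yyzt
aiu
fynz
agaaq
tle
ypf
kuejx
xjs
qgt
tqm
nswdg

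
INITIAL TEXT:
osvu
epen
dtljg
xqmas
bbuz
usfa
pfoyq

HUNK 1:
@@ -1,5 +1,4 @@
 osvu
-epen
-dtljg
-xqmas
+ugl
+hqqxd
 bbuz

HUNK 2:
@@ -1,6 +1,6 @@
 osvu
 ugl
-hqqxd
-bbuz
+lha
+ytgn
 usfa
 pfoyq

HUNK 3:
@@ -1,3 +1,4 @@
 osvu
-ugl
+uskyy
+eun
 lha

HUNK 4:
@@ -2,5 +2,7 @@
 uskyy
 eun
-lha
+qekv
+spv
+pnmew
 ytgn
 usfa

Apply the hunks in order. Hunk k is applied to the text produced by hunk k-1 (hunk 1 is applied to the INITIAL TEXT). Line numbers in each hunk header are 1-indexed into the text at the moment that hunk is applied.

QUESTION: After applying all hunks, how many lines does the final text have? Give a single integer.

Hunk 1: at line 1 remove [epen,dtljg,xqmas] add [ugl,hqqxd] -> 6 lines: osvu ugl hqqxd bbuz usfa pfoyq
Hunk 2: at line 1 remove [hqqxd,bbuz] add [lha,ytgn] -> 6 lines: osvu ugl lha ytgn usfa pfoyq
Hunk 3: at line 1 remove [ugl] add [uskyy,eun] -> 7 lines: osvu uskyy eun lha ytgn usfa pfoyq
Hunk 4: at line 2 remove [lha] add [qekv,spv,pnmew] -> 9 lines: osvu uskyy eun qekv spv pnmew ytgn usfa pfoyq
Final line count: 9

Answer: 9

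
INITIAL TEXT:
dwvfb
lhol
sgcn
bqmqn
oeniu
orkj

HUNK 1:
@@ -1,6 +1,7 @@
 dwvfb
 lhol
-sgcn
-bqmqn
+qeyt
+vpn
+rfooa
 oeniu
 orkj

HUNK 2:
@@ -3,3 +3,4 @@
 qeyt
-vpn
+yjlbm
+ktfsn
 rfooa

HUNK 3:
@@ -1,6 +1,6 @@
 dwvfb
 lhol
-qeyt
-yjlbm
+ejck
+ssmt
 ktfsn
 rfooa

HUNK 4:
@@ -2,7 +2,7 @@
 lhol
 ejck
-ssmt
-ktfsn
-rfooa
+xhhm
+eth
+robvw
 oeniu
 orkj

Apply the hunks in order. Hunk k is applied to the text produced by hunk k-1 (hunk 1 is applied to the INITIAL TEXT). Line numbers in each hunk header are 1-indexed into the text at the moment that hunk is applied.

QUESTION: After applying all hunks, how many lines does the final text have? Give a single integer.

Hunk 1: at line 1 remove [sgcn,bqmqn] add [qeyt,vpn,rfooa] -> 7 lines: dwvfb lhol qeyt vpn rfooa oeniu orkj
Hunk 2: at line 3 remove [vpn] add [yjlbm,ktfsn] -> 8 lines: dwvfb lhol qeyt yjlbm ktfsn rfooa oeniu orkj
Hunk 3: at line 1 remove [qeyt,yjlbm] add [ejck,ssmt] -> 8 lines: dwvfb lhol ejck ssmt ktfsn rfooa oeniu orkj
Hunk 4: at line 2 remove [ssmt,ktfsn,rfooa] add [xhhm,eth,robvw] -> 8 lines: dwvfb lhol ejck xhhm eth robvw oeniu orkj
Final line count: 8

Answer: 8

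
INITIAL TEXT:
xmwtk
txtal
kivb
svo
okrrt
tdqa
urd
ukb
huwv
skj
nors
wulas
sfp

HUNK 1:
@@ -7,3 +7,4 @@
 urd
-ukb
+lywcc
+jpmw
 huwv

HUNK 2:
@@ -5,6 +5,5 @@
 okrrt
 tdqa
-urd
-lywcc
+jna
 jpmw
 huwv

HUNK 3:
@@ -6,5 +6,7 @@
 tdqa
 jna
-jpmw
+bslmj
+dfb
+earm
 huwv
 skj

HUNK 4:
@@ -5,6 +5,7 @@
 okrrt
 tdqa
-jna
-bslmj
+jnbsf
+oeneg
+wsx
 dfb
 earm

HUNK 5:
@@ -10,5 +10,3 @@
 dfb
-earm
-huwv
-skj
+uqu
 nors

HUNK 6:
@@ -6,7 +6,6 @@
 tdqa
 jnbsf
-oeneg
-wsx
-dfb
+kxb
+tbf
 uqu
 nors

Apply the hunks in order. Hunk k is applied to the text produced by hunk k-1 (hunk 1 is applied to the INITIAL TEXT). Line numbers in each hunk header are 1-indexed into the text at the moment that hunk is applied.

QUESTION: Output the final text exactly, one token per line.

Answer: xmwtk
txtal
kivb
svo
okrrt
tdqa
jnbsf
kxb
tbf
uqu
nors
wulas
sfp

Derivation:
Hunk 1: at line 7 remove [ukb] add [lywcc,jpmw] -> 14 lines: xmwtk txtal kivb svo okrrt tdqa urd lywcc jpmw huwv skj nors wulas sfp
Hunk 2: at line 5 remove [urd,lywcc] add [jna] -> 13 lines: xmwtk txtal kivb svo okrrt tdqa jna jpmw huwv skj nors wulas sfp
Hunk 3: at line 6 remove [jpmw] add [bslmj,dfb,earm] -> 15 lines: xmwtk txtal kivb svo okrrt tdqa jna bslmj dfb earm huwv skj nors wulas sfp
Hunk 4: at line 5 remove [jna,bslmj] add [jnbsf,oeneg,wsx] -> 16 lines: xmwtk txtal kivb svo okrrt tdqa jnbsf oeneg wsx dfb earm huwv skj nors wulas sfp
Hunk 5: at line 10 remove [earm,huwv,skj] add [uqu] -> 14 lines: xmwtk txtal kivb svo okrrt tdqa jnbsf oeneg wsx dfb uqu nors wulas sfp
Hunk 6: at line 6 remove [oeneg,wsx,dfb] add [kxb,tbf] -> 13 lines: xmwtk txtal kivb svo okrrt tdqa jnbsf kxb tbf uqu nors wulas sfp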